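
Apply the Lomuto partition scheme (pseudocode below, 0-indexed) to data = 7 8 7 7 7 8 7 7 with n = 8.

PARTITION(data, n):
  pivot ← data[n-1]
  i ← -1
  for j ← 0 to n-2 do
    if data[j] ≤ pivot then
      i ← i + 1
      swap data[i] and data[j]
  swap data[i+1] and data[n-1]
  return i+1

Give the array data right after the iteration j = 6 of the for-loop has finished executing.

7 7 7 7 7 8 8 7

pivot = data[7] = 7; i = -1
j=0: data[0]=7 ≤ 7 → i=0, swap data[0],data[0] (no change) → 7 8 7 7 7 8 7 7
j=1: data[1]=8 > 7 → no swap
j=2: data[2]=7 ≤ 7 → i=1, swap data[1],data[2] → 7 7 8 7 7 8 7 7
j=3: data[3]=7 ≤ 7 → i=2, swap data[2],data[3] → 7 7 7 8 7 8 7 7
j=4: data[4]=7 ≤ 7 → i=3, swap data[3],data[4] → 7 7 7 7 8 8 7 7
j=5: data[5]=8 > 7 → no swap
j=6: data[6]=7 ≤ 7 → i=4, swap data[4],data[6] → 7 7 7 7 7 8 8 7
(after j=6) data = 7 7 7 7 7 8 8 7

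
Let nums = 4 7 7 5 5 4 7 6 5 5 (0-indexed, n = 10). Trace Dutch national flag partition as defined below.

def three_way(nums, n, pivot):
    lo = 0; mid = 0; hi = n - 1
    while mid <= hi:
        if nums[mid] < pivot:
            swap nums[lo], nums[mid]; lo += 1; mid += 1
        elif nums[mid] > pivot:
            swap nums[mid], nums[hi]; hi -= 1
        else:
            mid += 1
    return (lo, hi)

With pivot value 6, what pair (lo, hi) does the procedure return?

pivot = 6; lo=0, mid=0, hi=9
nums[mid]=4<6: swap nums[0],nums[0]; lo=1,mid=1 → 4 7 7 5 5 4 7 6 5 5
nums[mid]=7>6: swap nums[1],nums[9]; hi=8 → 4 5 7 5 5 4 7 6 5 7
nums[mid]=5<6: swap nums[1],nums[1]; lo=2,mid=2 → 4 5 7 5 5 4 7 6 5 7
nums[mid]=7>6: swap nums[2],nums[8]; hi=7 → 4 5 5 5 5 4 7 6 7 7
nums[mid]=5<6: swap nums[2],nums[2]; lo=3,mid=3 → 4 5 5 5 5 4 7 6 7 7
nums[mid]=5<6: swap nums[3],nums[3]; lo=4,mid=4 → 4 5 5 5 5 4 7 6 7 7
nums[mid]=5<6: swap nums[4],nums[4]; lo=5,mid=5 → 4 5 5 5 5 4 7 6 7 7
nums[mid]=4<6: swap nums[5],nums[5]; lo=6,mid=6 → 4 5 5 5 5 4 7 6 7 7
nums[mid]=7>6: swap nums[6],nums[7]; hi=6 → 4 5 5 5 5 4 6 7 7 7
nums[mid]=6=6: mid=7
end: lo=6, hi=6; nums = 4 5 5 5 5 4 6 7 7 7

(6, 6)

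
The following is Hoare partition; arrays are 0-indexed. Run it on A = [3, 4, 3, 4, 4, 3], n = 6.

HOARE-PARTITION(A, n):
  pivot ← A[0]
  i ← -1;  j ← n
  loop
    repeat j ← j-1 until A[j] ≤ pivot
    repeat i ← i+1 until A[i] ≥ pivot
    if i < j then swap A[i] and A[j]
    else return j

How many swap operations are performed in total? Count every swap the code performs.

pivot = A[0] = 3; i = -1, j = 6
j→5 (A[5]=3≤3), i→0 (A[0]=3≥3); i<j, swap → [3, 4, 3, 4, 4, 3]
j→2 (A[2]=3≤3), i→1 (A[1]=4≥3); i<j, swap → [3, 3, 4, 4, 4, 3]
j→1, i→2; i≥j, return j=1. A = [3, 3, 4, 4, 4, 3]

2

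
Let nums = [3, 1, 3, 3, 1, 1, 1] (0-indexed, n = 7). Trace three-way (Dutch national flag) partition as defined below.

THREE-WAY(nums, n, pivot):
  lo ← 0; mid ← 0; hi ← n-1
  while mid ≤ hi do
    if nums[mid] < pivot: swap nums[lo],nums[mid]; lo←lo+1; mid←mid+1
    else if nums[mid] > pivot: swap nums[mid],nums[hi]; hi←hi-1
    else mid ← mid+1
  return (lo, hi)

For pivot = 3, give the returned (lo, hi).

(4, 6)

pivot = 3; lo=0, mid=0, hi=6
nums[mid]=3=3: mid=1
nums[mid]=1<3: swap nums[0],nums[1]; lo=1,mid=2 → [1, 3, 3, 3, 1, 1, 1]
nums[mid]=3=3: mid=3
nums[mid]=3=3: mid=4
nums[mid]=1<3: swap nums[1],nums[4]; lo=2,mid=5 → [1, 1, 3, 3, 3, 1, 1]
nums[mid]=1<3: swap nums[2],nums[5]; lo=3,mid=6 → [1, 1, 1, 3, 3, 3, 1]
nums[mid]=1<3: swap nums[3],nums[6]; lo=4,mid=7 → [1, 1, 1, 1, 3, 3, 3]
end: lo=4, hi=6; nums = [1, 1, 1, 1, 3, 3, 3]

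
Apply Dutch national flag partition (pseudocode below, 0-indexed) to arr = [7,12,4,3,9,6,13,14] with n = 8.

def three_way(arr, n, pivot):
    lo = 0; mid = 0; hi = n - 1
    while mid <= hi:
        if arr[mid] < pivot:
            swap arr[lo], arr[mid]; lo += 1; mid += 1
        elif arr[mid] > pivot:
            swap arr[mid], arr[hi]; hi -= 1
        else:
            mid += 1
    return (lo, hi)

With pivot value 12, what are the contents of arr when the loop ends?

[7,4,3,9,6,12,14,13]

pivot = 12; lo=0, mid=0, hi=7
arr[mid]=7<12: swap arr[0],arr[0]; lo=1,mid=1 → [7,12,4,3,9,6,13,14]
arr[mid]=12=12: mid=2
arr[mid]=4<12: swap arr[1],arr[2]; lo=2,mid=3 → [7,4,12,3,9,6,13,14]
arr[mid]=3<12: swap arr[2],arr[3]; lo=3,mid=4 → [7,4,3,12,9,6,13,14]
arr[mid]=9<12: swap arr[3],arr[4]; lo=4,mid=5 → [7,4,3,9,12,6,13,14]
arr[mid]=6<12: swap arr[4],arr[5]; lo=5,mid=6 → [7,4,3,9,6,12,13,14]
arr[mid]=13>12: swap arr[6],arr[7]; hi=6 → [7,4,3,9,6,12,14,13]
arr[mid]=14>12: swap arr[6],arr[6]; hi=5 → [7,4,3,9,6,12,14,13]
end: lo=5, hi=5; arr = [7,4,3,9,6,12,14,13]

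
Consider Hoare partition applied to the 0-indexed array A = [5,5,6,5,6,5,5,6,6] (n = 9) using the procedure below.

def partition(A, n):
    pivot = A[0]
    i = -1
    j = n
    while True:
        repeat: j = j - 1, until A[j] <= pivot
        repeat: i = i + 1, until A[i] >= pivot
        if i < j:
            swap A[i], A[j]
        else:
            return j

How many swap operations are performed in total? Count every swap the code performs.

pivot = A[0] = 5; i = -1, j = 9
j→6 (A[6]=5≤5), i→0 (A[0]=5≥5); i<j, swap → [5,5,6,5,6,5,5,6,6]
j→5 (A[5]=5≤5), i→1 (A[1]=5≥5); i<j, swap → [5,5,6,5,6,5,5,6,6]
j→3 (A[3]=5≤5), i→2 (A[2]=6≥5); i<j, swap → [5,5,5,6,6,5,5,6,6]
j→2, i→3; i≥j, return j=2. A = [5,5,5,6,6,5,5,6,6]

3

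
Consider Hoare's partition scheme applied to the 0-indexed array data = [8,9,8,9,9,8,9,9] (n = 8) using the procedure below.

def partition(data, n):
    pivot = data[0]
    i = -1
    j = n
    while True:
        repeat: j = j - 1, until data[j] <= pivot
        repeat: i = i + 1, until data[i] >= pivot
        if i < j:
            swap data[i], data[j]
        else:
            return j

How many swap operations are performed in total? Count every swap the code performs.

2

pivot = data[0] = 8; i = -1, j = 8
j→5 (data[5]=8≤8), i→0 (data[0]=8≥8); i<j, swap → [8,9,8,9,9,8,9,9]
j→2 (data[2]=8≤8), i→1 (data[1]=9≥8); i<j, swap → [8,8,9,9,9,8,9,9]
j→1, i→2; i≥j, return j=1. data = [8,8,9,9,9,8,9,9]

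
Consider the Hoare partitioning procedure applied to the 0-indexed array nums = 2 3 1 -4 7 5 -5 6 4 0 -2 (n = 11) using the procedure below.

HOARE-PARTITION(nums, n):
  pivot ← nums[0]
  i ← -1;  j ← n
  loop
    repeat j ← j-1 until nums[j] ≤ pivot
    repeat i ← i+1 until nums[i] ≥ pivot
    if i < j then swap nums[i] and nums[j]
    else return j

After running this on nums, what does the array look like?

-2 0 1 -4 -5 5 7 6 4 3 2

pivot = nums[0] = 2; i = -1, j = 11
j→10 (nums[10]=-2≤2), i→0 (nums[0]=2≥2); i<j, swap → -2 3 1 -4 7 5 -5 6 4 0 2
j→9 (nums[9]=0≤2), i→1 (nums[1]=3≥2); i<j, swap → -2 0 1 -4 7 5 -5 6 4 3 2
j→6 (nums[6]=-5≤2), i→4 (nums[4]=7≥2); i<j, swap → -2 0 1 -4 -5 5 7 6 4 3 2
j→4, i→5; i≥j, return j=4. nums = -2 0 1 -4 -5 5 7 6 4 3 2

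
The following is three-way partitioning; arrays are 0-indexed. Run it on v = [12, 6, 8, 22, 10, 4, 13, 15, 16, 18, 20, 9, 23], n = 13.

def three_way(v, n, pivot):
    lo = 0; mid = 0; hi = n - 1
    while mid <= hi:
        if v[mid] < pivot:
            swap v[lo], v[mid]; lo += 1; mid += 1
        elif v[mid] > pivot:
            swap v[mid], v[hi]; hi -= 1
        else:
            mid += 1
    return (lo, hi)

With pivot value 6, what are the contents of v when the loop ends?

[4, 6, 22, 10, 8, 13, 15, 16, 18, 20, 9, 23, 12]

lo=0 mid=0 hi=12
12>6: swap(0,12), hi=11 ⇒ [23, 6, 8, 22, 10, 4, 13, 15, 16, 18, 20, 9, 12]
23>6: swap(0,11), hi=10 ⇒ [9, 6, 8, 22, 10, 4, 13, 15, 16, 18, 20, 23, 12]
9>6: swap(0,10), hi=9 ⇒ [20, 6, 8, 22, 10, 4, 13, 15, 16, 18, 9, 23, 12]
20>6: swap(0,9), hi=8 ⇒ [18, 6, 8, 22, 10, 4, 13, 15, 16, 20, 9, 23, 12]
18>6: swap(0,8), hi=7 ⇒ [16, 6, 8, 22, 10, 4, 13, 15, 18, 20, 9, 23, 12]
16>6: swap(0,7), hi=6 ⇒ [15, 6, 8, 22, 10, 4, 13, 16, 18, 20, 9, 23, 12]
15>6: swap(0,6), hi=5 ⇒ [13, 6, 8, 22, 10, 4, 15, 16, 18, 20, 9, 23, 12]
13>6: swap(0,5), hi=4 ⇒ [4, 6, 8, 22, 10, 13, 15, 16, 18, 20, 9, 23, 12]
4<6: swap(0,0), lo=1 mid=1 ⇒ [4, 6, 8, 22, 10, 13, 15, 16, 18, 20, 9, 23, 12]
6=6: mid=2
8>6: swap(2,4), hi=3 ⇒ [4, 6, 10, 22, 8, 13, 15, 16, 18, 20, 9, 23, 12]
10>6: swap(2,3), hi=2 ⇒ [4, 6, 22, 10, 8, 13, 15, 16, 18, 20, 9, 23, 12]
22>6: swap(2,2), hi=1 ⇒ [4, 6, 22, 10, 8, 13, 15, 16, 18, 20, 9, 23, 12]
done. lo=1 hi=1; v=[4, 6, 22, 10, 8, 13, 15, 16, 18, 20, 9, 23, 12]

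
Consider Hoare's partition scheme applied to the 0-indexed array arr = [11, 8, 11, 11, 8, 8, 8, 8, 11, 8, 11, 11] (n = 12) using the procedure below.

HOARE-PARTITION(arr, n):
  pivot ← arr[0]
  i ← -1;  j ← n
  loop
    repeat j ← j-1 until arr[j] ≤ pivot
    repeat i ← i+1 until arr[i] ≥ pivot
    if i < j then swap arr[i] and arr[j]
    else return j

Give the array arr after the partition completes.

[11, 8, 11, 8, 8, 8, 8, 8, 11, 11, 11, 11]

pivot=11
j stops at 11 (11), i stops at 0 (11); swap ⇒ [11, 8, 11, 11, 8, 8, 8, 8, 11, 8, 11, 11]
j stops at 10 (11), i stops at 2 (11); swap ⇒ [11, 8, 11, 11, 8, 8, 8, 8, 11, 8, 11, 11]
j stops at 9 (8), i stops at 3 (11); swap ⇒ [11, 8, 11, 8, 8, 8, 8, 8, 11, 11, 11, 11]
j stops at 8, i stops at 8; i≥j ⇒ return 8. arr=[11, 8, 11, 8, 8, 8, 8, 8, 11, 11, 11, 11]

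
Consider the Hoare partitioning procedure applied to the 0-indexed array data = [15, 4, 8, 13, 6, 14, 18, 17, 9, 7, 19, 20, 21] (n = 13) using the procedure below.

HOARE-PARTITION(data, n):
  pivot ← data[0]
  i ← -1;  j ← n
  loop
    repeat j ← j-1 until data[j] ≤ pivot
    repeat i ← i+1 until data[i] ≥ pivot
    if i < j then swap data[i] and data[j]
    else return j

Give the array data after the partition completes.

pivot = data[0] = 15; i = -1, j = 13
j→9 (data[9]=7≤15), i→0 (data[0]=15≥15); i<j, swap → [7, 4, 8, 13, 6, 14, 18, 17, 9, 15, 19, 20, 21]
j→8 (data[8]=9≤15), i→6 (data[6]=18≥15); i<j, swap → [7, 4, 8, 13, 6, 14, 9, 17, 18, 15, 19, 20, 21]
j→6, i→7; i≥j, return j=6. data = [7, 4, 8, 13, 6, 14, 9, 17, 18, 15, 19, 20, 21]

[7, 4, 8, 13, 6, 14, 9, 17, 18, 15, 19, 20, 21]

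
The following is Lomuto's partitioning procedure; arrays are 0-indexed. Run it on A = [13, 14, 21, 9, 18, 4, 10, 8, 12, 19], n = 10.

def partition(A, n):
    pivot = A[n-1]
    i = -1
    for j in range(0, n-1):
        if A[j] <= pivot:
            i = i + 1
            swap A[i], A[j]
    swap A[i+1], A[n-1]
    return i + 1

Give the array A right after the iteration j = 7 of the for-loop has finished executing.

pivot = A[9] = 19; i = -1
j=0: A[0]=13 ≤ 19 → i=0, swap A[0],A[0] (no change) → [13, 14, 21, 9, 18, 4, 10, 8, 12, 19]
j=1: A[1]=14 ≤ 19 → i=1, swap A[1],A[1] (no change) → [13, 14, 21, 9, 18, 4, 10, 8, 12, 19]
j=2: A[2]=21 > 19 → no swap
j=3: A[3]=9 ≤ 19 → i=2, swap A[2],A[3] → [13, 14, 9, 21, 18, 4, 10, 8, 12, 19]
j=4: A[4]=18 ≤ 19 → i=3, swap A[3],A[4] → [13, 14, 9, 18, 21, 4, 10, 8, 12, 19]
j=5: A[5]=4 ≤ 19 → i=4, swap A[4],A[5] → [13, 14, 9, 18, 4, 21, 10, 8, 12, 19]
j=6: A[6]=10 ≤ 19 → i=5, swap A[5],A[6] → [13, 14, 9, 18, 4, 10, 21, 8, 12, 19]
j=7: A[7]=8 ≤ 19 → i=6, swap A[6],A[7] → [13, 14, 9, 18, 4, 10, 8, 21, 12, 19]
(after j=7) A = [13, 14, 9, 18, 4, 10, 8, 21, 12, 19]

[13, 14, 9, 18, 4, 10, 8, 21, 12, 19]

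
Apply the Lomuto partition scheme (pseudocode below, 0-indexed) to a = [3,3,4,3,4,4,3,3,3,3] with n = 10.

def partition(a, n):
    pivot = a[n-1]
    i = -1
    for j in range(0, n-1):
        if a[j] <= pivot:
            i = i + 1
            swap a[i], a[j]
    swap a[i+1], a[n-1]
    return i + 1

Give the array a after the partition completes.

[3,3,3,3,3,3,3,4,4,4]

pivot = a[9] = 3; i = -1
j=0: a[0]=3 ≤ 3 → i=0, swap a[0],a[0] (no change) → [3,3,4,3,4,4,3,3,3,3]
j=1: a[1]=3 ≤ 3 → i=1, swap a[1],a[1] (no change) → [3,3,4,3,4,4,3,3,3,3]
j=2: a[2]=4 > 3 → no swap
j=3: a[3]=3 ≤ 3 → i=2, swap a[2],a[3] → [3,3,3,4,4,4,3,3,3,3]
j=4: a[4]=4 > 3 → no swap
j=5: a[5]=4 > 3 → no swap
j=6: a[6]=3 ≤ 3 → i=3, swap a[3],a[6] → [3,3,3,3,4,4,4,3,3,3]
j=7: a[7]=3 ≤ 3 → i=4, swap a[4],a[7] → [3,3,3,3,3,4,4,4,3,3]
j=8: a[8]=3 ≤ 3 → i=5, swap a[5],a[8] → [3,3,3,3,3,3,4,4,4,3]
final swap a[6],a[9] → [3,3,3,3,3,3,3,4,4,4]; return 6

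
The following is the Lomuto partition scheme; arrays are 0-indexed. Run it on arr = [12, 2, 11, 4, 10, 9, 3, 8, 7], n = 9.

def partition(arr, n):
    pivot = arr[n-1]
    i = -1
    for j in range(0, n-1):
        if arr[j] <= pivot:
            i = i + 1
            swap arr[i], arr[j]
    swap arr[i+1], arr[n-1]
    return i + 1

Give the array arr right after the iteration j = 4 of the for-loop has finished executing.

[2, 4, 11, 12, 10, 9, 3, 8, 7]

pivot=7, i=-1
j=0: 12>7, skip
j=1: 2≤7, i=0, swap(0,1) ⇒ [2, 12, 11, 4, 10, 9, 3, 8, 7]
j=2: 11>7, skip
j=3: 4≤7, i=1, swap(1,3) ⇒ [2, 4, 11, 12, 10, 9, 3, 8, 7]
j=4: 10>7, skip
(after j=4) arr = [2, 4, 11, 12, 10, 9, 3, 8, 7]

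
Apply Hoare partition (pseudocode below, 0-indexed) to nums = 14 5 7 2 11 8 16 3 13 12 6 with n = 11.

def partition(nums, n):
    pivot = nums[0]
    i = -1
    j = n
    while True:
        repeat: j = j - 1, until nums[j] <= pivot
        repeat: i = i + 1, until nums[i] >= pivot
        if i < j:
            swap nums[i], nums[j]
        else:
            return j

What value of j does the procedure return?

8

pivot=14
j stops at 10 (6), i stops at 0 (14); swap ⇒ 6 5 7 2 11 8 16 3 13 12 14
j stops at 9 (12), i stops at 6 (16); swap ⇒ 6 5 7 2 11 8 12 3 13 16 14
j stops at 8, i stops at 9; i≥j ⇒ return 8. nums=6 5 7 2 11 8 12 3 13 16 14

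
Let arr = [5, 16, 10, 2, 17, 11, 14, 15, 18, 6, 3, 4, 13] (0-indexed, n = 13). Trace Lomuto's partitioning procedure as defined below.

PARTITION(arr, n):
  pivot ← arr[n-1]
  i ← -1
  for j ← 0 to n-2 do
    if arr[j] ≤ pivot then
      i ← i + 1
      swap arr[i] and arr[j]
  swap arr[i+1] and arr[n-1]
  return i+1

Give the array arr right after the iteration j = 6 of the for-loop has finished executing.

[5, 10, 2, 11, 17, 16, 14, 15, 18, 6, 3, 4, 13]

pivot=13, i=-1
j=0: 5≤13, i=0, swap(0,0) ⇒ [5, 16, 10, 2, 17, 11, 14, 15, 18, 6, 3, 4, 13]
j=1: 16>13, skip
j=2: 10≤13, i=1, swap(1,2) ⇒ [5, 10, 16, 2, 17, 11, 14, 15, 18, 6, 3, 4, 13]
j=3: 2≤13, i=2, swap(2,3) ⇒ [5, 10, 2, 16, 17, 11, 14, 15, 18, 6, 3, 4, 13]
j=4: 17>13, skip
j=5: 11≤13, i=3, swap(3,5) ⇒ [5, 10, 2, 11, 17, 16, 14, 15, 18, 6, 3, 4, 13]
j=6: 14>13, skip
(after j=6) arr = [5, 10, 2, 11, 17, 16, 14, 15, 18, 6, 3, 4, 13]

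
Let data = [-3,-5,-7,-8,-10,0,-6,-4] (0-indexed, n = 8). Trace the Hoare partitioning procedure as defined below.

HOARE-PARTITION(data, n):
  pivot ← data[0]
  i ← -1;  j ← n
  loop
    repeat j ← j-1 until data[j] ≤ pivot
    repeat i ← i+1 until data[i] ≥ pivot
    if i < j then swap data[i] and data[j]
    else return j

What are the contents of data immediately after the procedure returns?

[-4,-5,-7,-8,-10,-6,0,-3]

pivot = data[0] = -3; i = -1, j = 8
j→7 (data[7]=-4≤-3), i→0 (data[0]=-3≥-3); i<j, swap → [-4,-5,-7,-8,-10,0,-6,-3]
j→6 (data[6]=-6≤-3), i→5 (data[5]=0≥-3); i<j, swap → [-4,-5,-7,-8,-10,-6,0,-3]
j→5, i→6; i≥j, return j=5. data = [-4,-5,-7,-8,-10,-6,0,-3]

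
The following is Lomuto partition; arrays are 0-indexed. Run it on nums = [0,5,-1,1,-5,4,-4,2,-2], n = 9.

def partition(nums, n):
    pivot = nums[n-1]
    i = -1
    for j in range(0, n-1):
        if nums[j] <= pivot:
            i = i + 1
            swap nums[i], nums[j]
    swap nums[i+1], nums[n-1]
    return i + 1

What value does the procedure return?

pivot = nums[8] = -2; i = -1
j=0: nums[0]=0 > -2 → no swap
j=1: nums[1]=5 > -2 → no swap
j=2: nums[2]=-1 > -2 → no swap
j=3: nums[3]=1 > -2 → no swap
j=4: nums[4]=-5 ≤ -2 → i=0, swap nums[0],nums[4] → [-5,5,-1,1,0,4,-4,2,-2]
j=5: nums[5]=4 > -2 → no swap
j=6: nums[6]=-4 ≤ -2 → i=1, swap nums[1],nums[6] → [-5,-4,-1,1,0,4,5,2,-2]
j=7: nums[7]=2 > -2 → no swap
final swap nums[2],nums[8] → [-5,-4,-2,1,0,4,5,2,-1]; return 2

2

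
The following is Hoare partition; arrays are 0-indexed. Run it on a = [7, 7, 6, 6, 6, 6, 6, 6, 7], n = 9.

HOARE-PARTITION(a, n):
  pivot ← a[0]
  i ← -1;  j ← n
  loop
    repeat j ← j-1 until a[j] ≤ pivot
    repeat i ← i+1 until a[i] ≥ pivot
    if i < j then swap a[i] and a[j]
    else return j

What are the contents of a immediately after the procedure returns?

[7, 6, 6, 6, 6, 6, 6, 7, 7]

pivot=7
j stops at 8 (7), i stops at 0 (7); swap ⇒ [7, 7, 6, 6, 6, 6, 6, 6, 7]
j stops at 7 (6), i stops at 1 (7); swap ⇒ [7, 6, 6, 6, 6, 6, 6, 7, 7]
j stops at 6, i stops at 7; i≥j ⇒ return 6. a=[7, 6, 6, 6, 6, 6, 6, 7, 7]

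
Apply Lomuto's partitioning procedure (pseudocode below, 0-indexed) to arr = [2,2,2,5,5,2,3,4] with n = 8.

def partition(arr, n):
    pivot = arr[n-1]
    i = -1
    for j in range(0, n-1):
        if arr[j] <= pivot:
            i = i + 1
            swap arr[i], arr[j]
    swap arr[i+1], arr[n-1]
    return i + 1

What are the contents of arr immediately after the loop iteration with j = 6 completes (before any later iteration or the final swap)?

pivot=4, i=-1
j=0: 2≤4, i=0, swap(0,0) ⇒ [2,2,2,5,5,2,3,4]
j=1: 2≤4, i=1, swap(1,1) ⇒ [2,2,2,5,5,2,3,4]
j=2: 2≤4, i=2, swap(2,2) ⇒ [2,2,2,5,5,2,3,4]
j=3: 5>4, skip
j=4: 5>4, skip
j=5: 2≤4, i=3, swap(3,5) ⇒ [2,2,2,2,5,5,3,4]
j=6: 3≤4, i=4, swap(4,6) ⇒ [2,2,2,2,3,5,5,4]
(after j=6) arr = [2,2,2,2,3,5,5,4]

[2,2,2,2,3,5,5,4]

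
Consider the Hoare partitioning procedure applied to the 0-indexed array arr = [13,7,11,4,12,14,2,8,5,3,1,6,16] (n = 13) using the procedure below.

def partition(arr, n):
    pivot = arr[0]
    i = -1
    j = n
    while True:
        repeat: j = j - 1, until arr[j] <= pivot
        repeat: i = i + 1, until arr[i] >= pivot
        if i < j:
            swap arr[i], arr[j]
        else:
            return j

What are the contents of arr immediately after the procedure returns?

[6,7,11,4,12,1,2,8,5,3,14,13,16]

pivot = arr[0] = 13; i = -1, j = 13
j→11 (arr[11]=6≤13), i→0 (arr[0]=13≥13); i<j, swap → [6,7,11,4,12,14,2,8,5,3,1,13,16]
j→10 (arr[10]=1≤13), i→5 (arr[5]=14≥13); i<j, swap → [6,7,11,4,12,1,2,8,5,3,14,13,16]
j→9, i→10; i≥j, return j=9. arr = [6,7,11,4,12,1,2,8,5,3,14,13,16]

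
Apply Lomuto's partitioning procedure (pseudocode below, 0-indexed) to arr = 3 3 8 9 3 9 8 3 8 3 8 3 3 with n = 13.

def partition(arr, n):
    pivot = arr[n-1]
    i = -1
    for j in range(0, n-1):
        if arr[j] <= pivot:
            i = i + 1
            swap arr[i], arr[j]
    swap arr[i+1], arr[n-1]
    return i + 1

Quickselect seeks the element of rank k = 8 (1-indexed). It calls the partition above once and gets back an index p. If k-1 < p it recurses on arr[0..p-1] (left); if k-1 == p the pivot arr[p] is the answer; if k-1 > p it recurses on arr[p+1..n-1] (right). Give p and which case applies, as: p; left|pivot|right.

pivot=3, i=-1
j=0: 3≤3, i=0, swap(0,0) ⇒ 3 3 8 9 3 9 8 3 8 3 8 3 3
j=1: 3≤3, i=1, swap(1,1) ⇒ 3 3 8 9 3 9 8 3 8 3 8 3 3
j=2: 8>3, skip
j=3: 9>3, skip
j=4: 3≤3, i=2, swap(2,4) ⇒ 3 3 3 9 8 9 8 3 8 3 8 3 3
j=5: 9>3, skip
j=6: 8>3, skip
j=7: 3≤3, i=3, swap(3,7) ⇒ 3 3 3 3 8 9 8 9 8 3 8 3 3
j=8: 8>3, skip
j=9: 3≤3, i=4, swap(4,9) ⇒ 3 3 3 3 3 9 8 9 8 8 8 3 3
j=10: 8>3, skip
j=11: 3≤3, i=5, swap(5,11) ⇒ 3 3 3 3 3 3 8 9 8 8 8 9 3
swap(6,12) ⇒ 3 3 3 3 3 3 3 9 8 8 8 9 8; return 6
p = 6; k-1 = 7 > 6 ⇒ right

6; right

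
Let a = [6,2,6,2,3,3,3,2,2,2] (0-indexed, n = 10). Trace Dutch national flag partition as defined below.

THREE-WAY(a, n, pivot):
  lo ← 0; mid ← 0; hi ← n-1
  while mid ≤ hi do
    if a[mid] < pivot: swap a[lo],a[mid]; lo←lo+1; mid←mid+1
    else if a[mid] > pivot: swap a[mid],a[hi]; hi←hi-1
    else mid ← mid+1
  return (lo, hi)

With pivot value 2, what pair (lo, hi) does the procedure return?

lo=0 mid=0 hi=9
6>2: swap(0,9), hi=8 ⇒ [2,2,6,2,3,3,3,2,2,6]
2=2: mid=1
2=2: mid=2
6>2: swap(2,8), hi=7 ⇒ [2,2,2,2,3,3,3,2,6,6]
2=2: mid=3
2=2: mid=4
3>2: swap(4,7), hi=6 ⇒ [2,2,2,2,2,3,3,3,6,6]
2=2: mid=5
3>2: swap(5,6), hi=5 ⇒ [2,2,2,2,2,3,3,3,6,6]
3>2: swap(5,5), hi=4 ⇒ [2,2,2,2,2,3,3,3,6,6]
done. lo=0 hi=4; a=[2,2,2,2,2,3,3,3,6,6]

(0, 4)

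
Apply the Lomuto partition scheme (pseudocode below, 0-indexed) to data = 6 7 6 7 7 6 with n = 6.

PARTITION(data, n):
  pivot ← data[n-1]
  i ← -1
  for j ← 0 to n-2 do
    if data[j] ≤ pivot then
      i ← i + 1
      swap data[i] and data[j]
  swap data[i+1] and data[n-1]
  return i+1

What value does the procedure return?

pivot = data[5] = 6; i = -1
j=0: data[0]=6 ≤ 6 → i=0, swap data[0],data[0] (no change) → 6 7 6 7 7 6
j=1: data[1]=7 > 6 → no swap
j=2: data[2]=6 ≤ 6 → i=1, swap data[1],data[2] → 6 6 7 7 7 6
j=3: data[3]=7 > 6 → no swap
j=4: data[4]=7 > 6 → no swap
final swap data[2],data[5] → 6 6 6 7 7 7; return 2

2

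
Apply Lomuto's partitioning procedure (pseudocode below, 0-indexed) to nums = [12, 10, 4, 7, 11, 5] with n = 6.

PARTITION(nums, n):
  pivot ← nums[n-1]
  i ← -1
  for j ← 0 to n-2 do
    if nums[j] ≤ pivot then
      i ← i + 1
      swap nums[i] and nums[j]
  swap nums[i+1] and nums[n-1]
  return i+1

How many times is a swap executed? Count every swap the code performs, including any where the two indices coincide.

pivot=5, i=-1
j=0: 12>5, skip
j=1: 10>5, skip
j=2: 4≤5, i=0, swap(0,2) ⇒ [4, 10, 12, 7, 11, 5]
j=3: 7>5, skip
j=4: 11>5, skip
swap(1,5) ⇒ [4, 5, 12, 7, 11, 10]; return 1

2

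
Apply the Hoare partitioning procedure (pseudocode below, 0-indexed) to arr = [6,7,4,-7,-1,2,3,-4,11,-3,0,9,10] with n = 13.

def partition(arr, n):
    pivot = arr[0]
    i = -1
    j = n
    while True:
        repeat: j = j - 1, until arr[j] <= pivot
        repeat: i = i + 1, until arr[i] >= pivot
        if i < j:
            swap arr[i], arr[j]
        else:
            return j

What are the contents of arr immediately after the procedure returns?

[0,-3,4,-7,-1,2,3,-4,11,7,6,9,10]

pivot=6
j stops at 10 (0), i stops at 0 (6); swap ⇒ [0,7,4,-7,-1,2,3,-4,11,-3,6,9,10]
j stops at 9 (-3), i stops at 1 (7); swap ⇒ [0,-3,4,-7,-1,2,3,-4,11,7,6,9,10]
j stops at 7, i stops at 8; i≥j ⇒ return 7. arr=[0,-3,4,-7,-1,2,3,-4,11,7,6,9,10]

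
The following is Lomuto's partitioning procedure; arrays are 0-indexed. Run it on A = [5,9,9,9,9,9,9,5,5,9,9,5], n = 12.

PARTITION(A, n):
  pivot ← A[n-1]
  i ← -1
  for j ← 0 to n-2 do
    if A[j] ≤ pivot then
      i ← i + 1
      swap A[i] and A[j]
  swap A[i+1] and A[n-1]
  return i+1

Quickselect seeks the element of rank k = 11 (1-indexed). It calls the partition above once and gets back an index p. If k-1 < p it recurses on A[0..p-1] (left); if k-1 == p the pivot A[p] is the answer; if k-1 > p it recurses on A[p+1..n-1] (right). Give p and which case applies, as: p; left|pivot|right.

pivot=5, i=-1
j=0: 5≤5, i=0, swap(0,0) ⇒ [5,9,9,9,9,9,9,5,5,9,9,5]
j=1: 9>5, skip
j=2: 9>5, skip
j=3: 9>5, skip
j=4: 9>5, skip
j=5: 9>5, skip
j=6: 9>5, skip
j=7: 5≤5, i=1, swap(1,7) ⇒ [5,5,9,9,9,9,9,9,5,9,9,5]
j=8: 5≤5, i=2, swap(2,8) ⇒ [5,5,5,9,9,9,9,9,9,9,9,5]
j=9: 9>5, skip
j=10: 9>5, skip
swap(3,11) ⇒ [5,5,5,5,9,9,9,9,9,9,9,9]; return 3
p = 3; k-1 = 10 > 3 ⇒ right

3; right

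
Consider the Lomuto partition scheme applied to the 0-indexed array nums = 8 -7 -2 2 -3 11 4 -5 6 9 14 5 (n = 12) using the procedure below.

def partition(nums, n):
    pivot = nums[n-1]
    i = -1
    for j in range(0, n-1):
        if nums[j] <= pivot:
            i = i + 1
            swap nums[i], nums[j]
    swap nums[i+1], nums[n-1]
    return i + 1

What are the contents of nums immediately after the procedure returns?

pivot = nums[11] = 5; i = -1
j=0: nums[0]=8 > 5 → no swap
j=1: nums[1]=-7 ≤ 5 → i=0, swap nums[0],nums[1] → -7 8 -2 2 -3 11 4 -5 6 9 14 5
j=2: nums[2]=-2 ≤ 5 → i=1, swap nums[1],nums[2] → -7 -2 8 2 -3 11 4 -5 6 9 14 5
j=3: nums[3]=2 ≤ 5 → i=2, swap nums[2],nums[3] → -7 -2 2 8 -3 11 4 -5 6 9 14 5
j=4: nums[4]=-3 ≤ 5 → i=3, swap nums[3],nums[4] → -7 -2 2 -3 8 11 4 -5 6 9 14 5
j=5: nums[5]=11 > 5 → no swap
j=6: nums[6]=4 ≤ 5 → i=4, swap nums[4],nums[6] → -7 -2 2 -3 4 11 8 -5 6 9 14 5
j=7: nums[7]=-5 ≤ 5 → i=5, swap nums[5],nums[7] → -7 -2 2 -3 4 -5 8 11 6 9 14 5
j=8: nums[8]=6 > 5 → no swap
j=9: nums[9]=9 > 5 → no swap
j=10: nums[10]=14 > 5 → no swap
final swap nums[6],nums[11] → -7 -2 2 -3 4 -5 5 11 6 9 14 8; return 6

-7 -2 2 -3 4 -5 5 11 6 9 14 8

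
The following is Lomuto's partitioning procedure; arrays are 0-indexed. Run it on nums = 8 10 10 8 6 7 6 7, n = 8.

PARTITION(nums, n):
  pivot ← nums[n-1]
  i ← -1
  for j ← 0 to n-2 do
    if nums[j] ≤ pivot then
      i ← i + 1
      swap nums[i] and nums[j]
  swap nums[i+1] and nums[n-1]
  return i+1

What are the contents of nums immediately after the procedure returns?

pivot = nums[7] = 7; i = -1
j=0: nums[0]=8 > 7 → no swap
j=1: nums[1]=10 > 7 → no swap
j=2: nums[2]=10 > 7 → no swap
j=3: nums[3]=8 > 7 → no swap
j=4: nums[4]=6 ≤ 7 → i=0, swap nums[0],nums[4] → 6 10 10 8 8 7 6 7
j=5: nums[5]=7 ≤ 7 → i=1, swap nums[1],nums[5] → 6 7 10 8 8 10 6 7
j=6: nums[6]=6 ≤ 7 → i=2, swap nums[2],nums[6] → 6 7 6 8 8 10 10 7
final swap nums[3],nums[7] → 6 7 6 7 8 10 10 8; return 3

6 7 6 7 8 10 10 8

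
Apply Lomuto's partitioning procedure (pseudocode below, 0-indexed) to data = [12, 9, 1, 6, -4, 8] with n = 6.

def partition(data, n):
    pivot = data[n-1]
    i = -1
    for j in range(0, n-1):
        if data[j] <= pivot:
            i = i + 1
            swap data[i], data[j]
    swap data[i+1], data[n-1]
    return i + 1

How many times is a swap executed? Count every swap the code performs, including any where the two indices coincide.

4

pivot=8, i=-1
j=0: 12>8, skip
j=1: 9>8, skip
j=2: 1≤8, i=0, swap(0,2) ⇒ [1, 9, 12, 6, -4, 8]
j=3: 6≤8, i=1, swap(1,3) ⇒ [1, 6, 12, 9, -4, 8]
j=4: -4≤8, i=2, swap(2,4) ⇒ [1, 6, -4, 9, 12, 8]
swap(3,5) ⇒ [1, 6, -4, 8, 12, 9]; return 3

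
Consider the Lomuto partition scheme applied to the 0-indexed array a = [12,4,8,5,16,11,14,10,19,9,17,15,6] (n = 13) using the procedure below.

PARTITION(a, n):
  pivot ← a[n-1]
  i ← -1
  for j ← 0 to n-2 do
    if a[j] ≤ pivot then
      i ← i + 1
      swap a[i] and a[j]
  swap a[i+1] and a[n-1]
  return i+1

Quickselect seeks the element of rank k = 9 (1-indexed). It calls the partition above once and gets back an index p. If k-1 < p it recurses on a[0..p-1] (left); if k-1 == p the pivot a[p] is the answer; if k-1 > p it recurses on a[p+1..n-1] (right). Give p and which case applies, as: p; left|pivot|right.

pivot=6, i=-1
j=0: 12>6, skip
j=1: 4≤6, i=0, swap(0,1) ⇒ [4,12,8,5,16,11,14,10,19,9,17,15,6]
j=2: 8>6, skip
j=3: 5≤6, i=1, swap(1,3) ⇒ [4,5,8,12,16,11,14,10,19,9,17,15,6]
j=4: 16>6, skip
j=5: 11>6, skip
j=6: 14>6, skip
j=7: 10>6, skip
j=8: 19>6, skip
j=9: 9>6, skip
j=10: 17>6, skip
j=11: 15>6, skip
swap(2,12) ⇒ [4,5,6,12,16,11,14,10,19,9,17,15,8]; return 2
p = 2; k-1 = 8 > 2 ⇒ right

2; right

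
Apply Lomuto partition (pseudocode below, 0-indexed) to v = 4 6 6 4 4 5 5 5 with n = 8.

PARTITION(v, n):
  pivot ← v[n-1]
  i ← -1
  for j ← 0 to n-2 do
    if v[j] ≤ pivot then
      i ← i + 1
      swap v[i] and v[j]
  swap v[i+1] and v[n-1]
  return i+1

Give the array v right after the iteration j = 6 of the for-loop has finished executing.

4 4 4 5 5 6 6 5

pivot=5, i=-1
j=0: 4≤5, i=0, swap(0,0) ⇒ 4 6 6 4 4 5 5 5
j=1: 6>5, skip
j=2: 6>5, skip
j=3: 4≤5, i=1, swap(1,3) ⇒ 4 4 6 6 4 5 5 5
j=4: 4≤5, i=2, swap(2,4) ⇒ 4 4 4 6 6 5 5 5
j=5: 5≤5, i=3, swap(3,5) ⇒ 4 4 4 5 6 6 5 5
j=6: 5≤5, i=4, swap(4,6) ⇒ 4 4 4 5 5 6 6 5
(after j=6) v = 4 4 4 5 5 6 6 5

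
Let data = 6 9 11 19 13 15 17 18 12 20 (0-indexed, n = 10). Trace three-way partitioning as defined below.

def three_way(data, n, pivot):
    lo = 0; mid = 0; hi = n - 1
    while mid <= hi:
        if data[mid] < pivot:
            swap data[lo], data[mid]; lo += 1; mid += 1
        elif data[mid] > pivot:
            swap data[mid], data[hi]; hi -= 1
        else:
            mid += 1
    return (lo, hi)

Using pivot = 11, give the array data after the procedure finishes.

6 9 11 13 15 17 18 12 20 19

lo=0 mid=0 hi=9
6<11: swap(0,0), lo=1 mid=1 ⇒ 6 9 11 19 13 15 17 18 12 20
9<11: swap(1,1), lo=2 mid=2 ⇒ 6 9 11 19 13 15 17 18 12 20
11=11: mid=3
19>11: swap(3,9), hi=8 ⇒ 6 9 11 20 13 15 17 18 12 19
20>11: swap(3,8), hi=7 ⇒ 6 9 11 12 13 15 17 18 20 19
12>11: swap(3,7), hi=6 ⇒ 6 9 11 18 13 15 17 12 20 19
18>11: swap(3,6), hi=5 ⇒ 6 9 11 17 13 15 18 12 20 19
17>11: swap(3,5), hi=4 ⇒ 6 9 11 15 13 17 18 12 20 19
15>11: swap(3,4), hi=3 ⇒ 6 9 11 13 15 17 18 12 20 19
13>11: swap(3,3), hi=2 ⇒ 6 9 11 13 15 17 18 12 20 19
done. lo=2 hi=2; data=6 9 11 13 15 17 18 12 20 19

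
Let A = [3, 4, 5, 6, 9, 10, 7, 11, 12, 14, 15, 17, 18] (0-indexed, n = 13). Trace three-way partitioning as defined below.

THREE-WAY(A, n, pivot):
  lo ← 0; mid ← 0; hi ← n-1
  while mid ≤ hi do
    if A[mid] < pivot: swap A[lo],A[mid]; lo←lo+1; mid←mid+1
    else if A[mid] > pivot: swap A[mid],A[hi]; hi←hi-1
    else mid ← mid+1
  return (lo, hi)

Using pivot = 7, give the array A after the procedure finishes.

[3, 4, 5, 6, 7, 10, 11, 12, 14, 15, 17, 18, 9]

lo=0 mid=0 hi=12
3<7: swap(0,0), lo=1 mid=1 ⇒ [3, 4, 5, 6, 9, 10, 7, 11, 12, 14, 15, 17, 18]
4<7: swap(1,1), lo=2 mid=2 ⇒ [3, 4, 5, 6, 9, 10, 7, 11, 12, 14, 15, 17, 18]
5<7: swap(2,2), lo=3 mid=3 ⇒ [3, 4, 5, 6, 9, 10, 7, 11, 12, 14, 15, 17, 18]
6<7: swap(3,3), lo=4 mid=4 ⇒ [3, 4, 5, 6, 9, 10, 7, 11, 12, 14, 15, 17, 18]
9>7: swap(4,12), hi=11 ⇒ [3, 4, 5, 6, 18, 10, 7, 11, 12, 14, 15, 17, 9]
18>7: swap(4,11), hi=10 ⇒ [3, 4, 5, 6, 17, 10, 7, 11, 12, 14, 15, 18, 9]
17>7: swap(4,10), hi=9 ⇒ [3, 4, 5, 6, 15, 10, 7, 11, 12, 14, 17, 18, 9]
15>7: swap(4,9), hi=8 ⇒ [3, 4, 5, 6, 14, 10, 7, 11, 12, 15, 17, 18, 9]
14>7: swap(4,8), hi=7 ⇒ [3, 4, 5, 6, 12, 10, 7, 11, 14, 15, 17, 18, 9]
12>7: swap(4,7), hi=6 ⇒ [3, 4, 5, 6, 11, 10, 7, 12, 14, 15, 17, 18, 9]
11>7: swap(4,6), hi=5 ⇒ [3, 4, 5, 6, 7, 10, 11, 12, 14, 15, 17, 18, 9]
7=7: mid=5
10>7: swap(5,5), hi=4 ⇒ [3, 4, 5, 6, 7, 10, 11, 12, 14, 15, 17, 18, 9]
done. lo=4 hi=4; A=[3, 4, 5, 6, 7, 10, 11, 12, 14, 15, 17, 18, 9]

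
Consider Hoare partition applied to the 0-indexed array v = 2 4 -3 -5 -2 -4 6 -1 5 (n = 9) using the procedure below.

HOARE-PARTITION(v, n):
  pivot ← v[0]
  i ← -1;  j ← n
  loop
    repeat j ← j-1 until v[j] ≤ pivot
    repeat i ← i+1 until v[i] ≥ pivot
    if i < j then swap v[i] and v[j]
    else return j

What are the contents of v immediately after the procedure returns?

-1 -4 -3 -5 -2 4 6 2 5

pivot=2
j stops at 7 (-1), i stops at 0 (2); swap ⇒ -1 4 -3 -5 -2 -4 6 2 5
j stops at 5 (-4), i stops at 1 (4); swap ⇒ -1 -4 -3 -5 -2 4 6 2 5
j stops at 4, i stops at 5; i≥j ⇒ return 4. v=-1 -4 -3 -5 -2 4 6 2 5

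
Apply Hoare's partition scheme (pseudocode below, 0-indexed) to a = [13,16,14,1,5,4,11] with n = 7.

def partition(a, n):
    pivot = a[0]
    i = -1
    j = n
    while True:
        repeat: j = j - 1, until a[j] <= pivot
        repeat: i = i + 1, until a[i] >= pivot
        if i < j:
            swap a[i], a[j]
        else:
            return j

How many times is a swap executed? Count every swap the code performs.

pivot = a[0] = 13; i = -1, j = 7
j→6 (a[6]=11≤13), i→0 (a[0]=13≥13); i<j, swap → [11,16,14,1,5,4,13]
j→5 (a[5]=4≤13), i→1 (a[1]=16≥13); i<j, swap → [11,4,14,1,5,16,13]
j→4 (a[4]=5≤13), i→2 (a[2]=14≥13); i<j, swap → [11,4,5,1,14,16,13]
j→3, i→4; i≥j, return j=3. a = [11,4,5,1,14,16,13]

3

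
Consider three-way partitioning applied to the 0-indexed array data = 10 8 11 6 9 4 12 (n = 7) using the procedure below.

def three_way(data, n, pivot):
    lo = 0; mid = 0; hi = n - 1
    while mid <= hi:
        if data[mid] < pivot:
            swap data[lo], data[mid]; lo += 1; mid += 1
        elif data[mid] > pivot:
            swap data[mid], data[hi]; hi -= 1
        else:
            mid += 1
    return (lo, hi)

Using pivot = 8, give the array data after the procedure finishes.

4 6 8 9 11 12 10

pivot = 8; lo=0, mid=0, hi=6
data[mid]=10>8: swap data[0],data[6]; hi=5 → 12 8 11 6 9 4 10
data[mid]=12>8: swap data[0],data[5]; hi=4 → 4 8 11 6 9 12 10
data[mid]=4<8: swap data[0],data[0]; lo=1,mid=1 → 4 8 11 6 9 12 10
data[mid]=8=8: mid=2
data[mid]=11>8: swap data[2],data[4]; hi=3 → 4 8 9 6 11 12 10
data[mid]=9>8: swap data[2],data[3]; hi=2 → 4 8 6 9 11 12 10
data[mid]=6<8: swap data[1],data[2]; lo=2,mid=3 → 4 6 8 9 11 12 10
end: lo=2, hi=2; data = 4 6 8 9 11 12 10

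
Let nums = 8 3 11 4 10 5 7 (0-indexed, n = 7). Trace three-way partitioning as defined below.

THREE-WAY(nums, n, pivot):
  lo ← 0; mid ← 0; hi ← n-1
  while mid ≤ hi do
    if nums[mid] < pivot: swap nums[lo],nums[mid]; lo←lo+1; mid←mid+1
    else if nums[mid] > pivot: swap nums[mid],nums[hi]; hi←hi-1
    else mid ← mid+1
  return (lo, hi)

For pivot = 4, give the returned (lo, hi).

(1, 1)

lo=0 mid=0 hi=6
8>4: swap(0,6), hi=5 ⇒ 7 3 11 4 10 5 8
7>4: swap(0,5), hi=4 ⇒ 5 3 11 4 10 7 8
5>4: swap(0,4), hi=3 ⇒ 10 3 11 4 5 7 8
10>4: swap(0,3), hi=2 ⇒ 4 3 11 10 5 7 8
4=4: mid=1
3<4: swap(0,1), lo=1 mid=2 ⇒ 3 4 11 10 5 7 8
11>4: swap(2,2), hi=1 ⇒ 3 4 11 10 5 7 8
done. lo=1 hi=1; nums=3 4 11 10 5 7 8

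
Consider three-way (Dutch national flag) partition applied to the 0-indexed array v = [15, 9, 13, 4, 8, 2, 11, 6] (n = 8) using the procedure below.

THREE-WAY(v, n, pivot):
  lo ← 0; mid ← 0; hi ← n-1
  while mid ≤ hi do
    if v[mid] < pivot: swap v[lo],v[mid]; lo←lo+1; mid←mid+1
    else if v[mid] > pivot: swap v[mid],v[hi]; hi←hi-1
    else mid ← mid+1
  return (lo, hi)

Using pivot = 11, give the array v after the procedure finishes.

[6, 9, 4, 8, 2, 11, 13, 15]

lo=0 mid=0 hi=7
15>11: swap(0,7), hi=6 ⇒ [6, 9, 13, 4, 8, 2, 11, 15]
6<11: swap(0,0), lo=1 mid=1 ⇒ [6, 9, 13, 4, 8, 2, 11, 15]
9<11: swap(1,1), lo=2 mid=2 ⇒ [6, 9, 13, 4, 8, 2, 11, 15]
13>11: swap(2,6), hi=5 ⇒ [6, 9, 11, 4, 8, 2, 13, 15]
11=11: mid=3
4<11: swap(2,3), lo=3 mid=4 ⇒ [6, 9, 4, 11, 8, 2, 13, 15]
8<11: swap(3,4), lo=4 mid=5 ⇒ [6, 9, 4, 8, 11, 2, 13, 15]
2<11: swap(4,5), lo=5 mid=6 ⇒ [6, 9, 4, 8, 2, 11, 13, 15]
done. lo=5 hi=5; v=[6, 9, 4, 8, 2, 11, 13, 15]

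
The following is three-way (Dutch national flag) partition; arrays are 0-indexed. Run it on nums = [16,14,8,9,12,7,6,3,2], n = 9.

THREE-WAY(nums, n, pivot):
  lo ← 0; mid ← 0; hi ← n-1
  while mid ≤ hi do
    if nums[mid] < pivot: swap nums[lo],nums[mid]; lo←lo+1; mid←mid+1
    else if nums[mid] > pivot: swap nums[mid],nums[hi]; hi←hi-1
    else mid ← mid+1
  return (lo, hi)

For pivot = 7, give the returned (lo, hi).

lo=0 mid=0 hi=8
16>7: swap(0,8), hi=7 ⇒ [2,14,8,9,12,7,6,3,16]
2<7: swap(0,0), lo=1 mid=1 ⇒ [2,14,8,9,12,7,6,3,16]
14>7: swap(1,7), hi=6 ⇒ [2,3,8,9,12,7,6,14,16]
3<7: swap(1,1), lo=2 mid=2 ⇒ [2,3,8,9,12,7,6,14,16]
8>7: swap(2,6), hi=5 ⇒ [2,3,6,9,12,7,8,14,16]
6<7: swap(2,2), lo=3 mid=3 ⇒ [2,3,6,9,12,7,8,14,16]
9>7: swap(3,5), hi=4 ⇒ [2,3,6,7,12,9,8,14,16]
7=7: mid=4
12>7: swap(4,4), hi=3 ⇒ [2,3,6,7,12,9,8,14,16]
done. lo=3 hi=3; nums=[2,3,6,7,12,9,8,14,16]

(3, 3)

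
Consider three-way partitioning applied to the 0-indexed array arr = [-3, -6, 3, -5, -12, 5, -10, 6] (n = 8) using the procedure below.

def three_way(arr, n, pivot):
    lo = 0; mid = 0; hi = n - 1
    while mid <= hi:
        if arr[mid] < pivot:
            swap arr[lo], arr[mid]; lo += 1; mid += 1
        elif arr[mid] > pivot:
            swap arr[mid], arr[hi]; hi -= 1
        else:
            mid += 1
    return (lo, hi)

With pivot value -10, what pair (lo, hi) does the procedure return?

pivot = -10; lo=0, mid=0, hi=7
arr[mid]=-3>-10: swap arr[0],arr[7]; hi=6 → [6, -6, 3, -5, -12, 5, -10, -3]
arr[mid]=6>-10: swap arr[0],arr[6]; hi=5 → [-10, -6, 3, -5, -12, 5, 6, -3]
arr[mid]=-10=-10: mid=1
arr[mid]=-6>-10: swap arr[1],arr[5]; hi=4 → [-10, 5, 3, -5, -12, -6, 6, -3]
arr[mid]=5>-10: swap arr[1],arr[4]; hi=3 → [-10, -12, 3, -5, 5, -6, 6, -3]
arr[mid]=-12<-10: swap arr[0],arr[1]; lo=1,mid=2 → [-12, -10, 3, -5, 5, -6, 6, -3]
arr[mid]=3>-10: swap arr[2],arr[3]; hi=2 → [-12, -10, -5, 3, 5, -6, 6, -3]
arr[mid]=-5>-10: swap arr[2],arr[2]; hi=1 → [-12, -10, -5, 3, 5, -6, 6, -3]
end: lo=1, hi=1; arr = [-12, -10, -5, 3, 5, -6, 6, -3]

(1, 1)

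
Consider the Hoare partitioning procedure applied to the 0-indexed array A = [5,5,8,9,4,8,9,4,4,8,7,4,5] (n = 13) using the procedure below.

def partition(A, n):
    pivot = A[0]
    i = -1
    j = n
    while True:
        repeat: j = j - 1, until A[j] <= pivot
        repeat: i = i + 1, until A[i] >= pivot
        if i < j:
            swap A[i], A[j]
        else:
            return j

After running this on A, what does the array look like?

pivot = A[0] = 5; i = -1, j = 13
j→12 (A[12]=5≤5), i→0 (A[0]=5≥5); i<j, swap → [5,5,8,9,4,8,9,4,4,8,7,4,5]
j→11 (A[11]=4≤5), i→1 (A[1]=5≥5); i<j, swap → [5,4,8,9,4,8,9,4,4,8,7,5,5]
j→8 (A[8]=4≤5), i→2 (A[2]=8≥5); i<j, swap → [5,4,4,9,4,8,9,4,8,8,7,5,5]
j→7 (A[7]=4≤5), i→3 (A[3]=9≥5); i<j, swap → [5,4,4,4,4,8,9,9,8,8,7,5,5]
j→4, i→5; i≥j, return j=4. A = [5,4,4,4,4,8,9,9,8,8,7,5,5]

[5,4,4,4,4,8,9,9,8,8,7,5,5]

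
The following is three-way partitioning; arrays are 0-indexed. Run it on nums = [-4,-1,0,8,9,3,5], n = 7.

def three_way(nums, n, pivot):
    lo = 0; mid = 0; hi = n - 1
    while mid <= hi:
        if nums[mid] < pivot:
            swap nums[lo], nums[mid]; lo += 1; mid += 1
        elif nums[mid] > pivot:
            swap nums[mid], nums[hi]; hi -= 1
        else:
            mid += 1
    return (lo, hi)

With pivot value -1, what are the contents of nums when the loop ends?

pivot = -1; lo=0, mid=0, hi=6
nums[mid]=-4<-1: swap nums[0],nums[0]; lo=1,mid=1 → [-4,-1,0,8,9,3,5]
nums[mid]=-1=-1: mid=2
nums[mid]=0>-1: swap nums[2],nums[6]; hi=5 → [-4,-1,5,8,9,3,0]
nums[mid]=5>-1: swap nums[2],nums[5]; hi=4 → [-4,-1,3,8,9,5,0]
nums[mid]=3>-1: swap nums[2],nums[4]; hi=3 → [-4,-1,9,8,3,5,0]
nums[mid]=9>-1: swap nums[2],nums[3]; hi=2 → [-4,-1,8,9,3,5,0]
nums[mid]=8>-1: swap nums[2],nums[2]; hi=1 → [-4,-1,8,9,3,5,0]
end: lo=1, hi=1; nums = [-4,-1,8,9,3,5,0]

[-4,-1,8,9,3,5,0]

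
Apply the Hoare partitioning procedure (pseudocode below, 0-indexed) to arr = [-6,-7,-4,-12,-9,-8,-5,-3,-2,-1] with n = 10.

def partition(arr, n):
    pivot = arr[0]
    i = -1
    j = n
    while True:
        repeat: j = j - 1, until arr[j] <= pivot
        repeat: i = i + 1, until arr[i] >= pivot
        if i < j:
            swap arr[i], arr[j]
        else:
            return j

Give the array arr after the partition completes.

pivot=-6
j stops at 5 (-8), i stops at 0 (-6); swap ⇒ [-8,-7,-4,-12,-9,-6,-5,-3,-2,-1]
j stops at 4 (-9), i stops at 2 (-4); swap ⇒ [-8,-7,-9,-12,-4,-6,-5,-3,-2,-1]
j stops at 3, i stops at 4; i≥j ⇒ return 3. arr=[-8,-7,-9,-12,-4,-6,-5,-3,-2,-1]

[-8,-7,-9,-12,-4,-6,-5,-3,-2,-1]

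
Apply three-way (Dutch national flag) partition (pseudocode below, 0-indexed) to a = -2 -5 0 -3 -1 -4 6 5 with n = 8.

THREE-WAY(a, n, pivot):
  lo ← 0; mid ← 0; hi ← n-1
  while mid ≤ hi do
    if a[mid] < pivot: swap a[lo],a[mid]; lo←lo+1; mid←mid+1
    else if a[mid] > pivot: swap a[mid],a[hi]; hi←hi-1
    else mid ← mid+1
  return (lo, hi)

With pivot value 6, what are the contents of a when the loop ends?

-2 -5 0 -3 -1 -4 5 6

lo=0 mid=0 hi=7
-2<6: swap(0,0), lo=1 mid=1 ⇒ -2 -5 0 -3 -1 -4 6 5
-5<6: swap(1,1), lo=2 mid=2 ⇒ -2 -5 0 -3 -1 -4 6 5
0<6: swap(2,2), lo=3 mid=3 ⇒ -2 -5 0 -3 -1 -4 6 5
-3<6: swap(3,3), lo=4 mid=4 ⇒ -2 -5 0 -3 -1 -4 6 5
-1<6: swap(4,4), lo=5 mid=5 ⇒ -2 -5 0 -3 -1 -4 6 5
-4<6: swap(5,5), lo=6 mid=6 ⇒ -2 -5 0 -3 -1 -4 6 5
6=6: mid=7
5<6: swap(6,7), lo=7 mid=8 ⇒ -2 -5 0 -3 -1 -4 5 6
done. lo=7 hi=7; a=-2 -5 0 -3 -1 -4 5 6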